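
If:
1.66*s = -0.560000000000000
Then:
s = -0.34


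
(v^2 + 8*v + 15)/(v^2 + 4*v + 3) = (v + 5)/(v + 1)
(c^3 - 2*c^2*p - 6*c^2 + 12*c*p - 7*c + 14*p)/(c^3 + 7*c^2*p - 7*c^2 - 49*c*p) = (c^2 - 2*c*p + c - 2*p)/(c*(c + 7*p))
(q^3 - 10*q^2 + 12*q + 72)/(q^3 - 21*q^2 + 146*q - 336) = (q^2 - 4*q - 12)/(q^2 - 15*q + 56)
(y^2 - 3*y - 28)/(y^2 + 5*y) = (y^2 - 3*y - 28)/(y*(y + 5))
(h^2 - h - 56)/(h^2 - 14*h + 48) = (h + 7)/(h - 6)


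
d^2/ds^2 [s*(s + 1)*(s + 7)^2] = 12*s^2 + 90*s + 126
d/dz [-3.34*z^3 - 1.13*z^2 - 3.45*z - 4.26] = -10.02*z^2 - 2.26*z - 3.45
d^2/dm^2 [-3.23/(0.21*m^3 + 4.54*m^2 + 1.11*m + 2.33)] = ((4.0698*m + 29.3284)*(0.21*m^3 + 4.54*m^2 + 1.11*m + 2.33) - 3.23*(0.63*m^2 + 9.08*m + 1.11)*(1.26*m^2 + 18.16*m + 2.22))/(0.21*m^3 + 4.54*m^2 + 1.11*m + 2.33)^3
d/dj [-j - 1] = -1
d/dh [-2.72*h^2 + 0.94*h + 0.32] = 0.94 - 5.44*h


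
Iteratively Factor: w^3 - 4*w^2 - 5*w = (w + 1)*(w^2 - 5*w) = (w - 5)*(w + 1)*(w)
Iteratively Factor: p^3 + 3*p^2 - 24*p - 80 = (p - 5)*(p^2 + 8*p + 16) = (p - 5)*(p + 4)*(p + 4)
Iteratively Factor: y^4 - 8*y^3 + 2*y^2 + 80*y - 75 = (y - 1)*(y^3 - 7*y^2 - 5*y + 75) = (y - 5)*(y - 1)*(y^2 - 2*y - 15) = (y - 5)*(y - 1)*(y + 3)*(y - 5)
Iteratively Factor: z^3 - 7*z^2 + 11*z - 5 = (z - 1)*(z^2 - 6*z + 5) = (z - 1)^2*(z - 5)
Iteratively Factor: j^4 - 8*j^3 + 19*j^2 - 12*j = (j)*(j^3 - 8*j^2 + 19*j - 12) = j*(j - 1)*(j^2 - 7*j + 12) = j*(j - 3)*(j - 1)*(j - 4)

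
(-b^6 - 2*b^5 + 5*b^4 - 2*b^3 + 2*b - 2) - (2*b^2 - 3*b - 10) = -b^6 - 2*b^5 + 5*b^4 - 2*b^3 - 2*b^2 + 5*b + 8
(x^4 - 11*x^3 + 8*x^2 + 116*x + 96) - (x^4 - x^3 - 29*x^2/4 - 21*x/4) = -10*x^3 + 61*x^2/4 + 485*x/4 + 96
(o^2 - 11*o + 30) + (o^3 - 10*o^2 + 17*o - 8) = o^3 - 9*o^2 + 6*o + 22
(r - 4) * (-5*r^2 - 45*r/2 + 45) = -5*r^3 - 5*r^2/2 + 135*r - 180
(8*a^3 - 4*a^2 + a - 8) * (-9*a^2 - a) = -72*a^5 + 28*a^4 - 5*a^3 + 71*a^2 + 8*a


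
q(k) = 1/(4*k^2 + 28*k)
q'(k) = (-8*k - 28)/(4*k^2 + 28*k)^2 = (-2*k - 7)/(4*k^2*(k + 7)^2)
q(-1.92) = -0.03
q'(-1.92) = -0.01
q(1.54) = 0.02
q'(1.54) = -0.01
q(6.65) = 0.00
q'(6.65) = -0.00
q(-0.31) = -0.12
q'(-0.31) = -0.37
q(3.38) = 0.01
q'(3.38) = -0.00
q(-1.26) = -0.03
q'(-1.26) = -0.02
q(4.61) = 0.00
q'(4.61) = -0.00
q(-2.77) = -0.02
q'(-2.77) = -0.00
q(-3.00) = -0.02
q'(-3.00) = 0.00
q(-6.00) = -0.04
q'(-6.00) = 0.03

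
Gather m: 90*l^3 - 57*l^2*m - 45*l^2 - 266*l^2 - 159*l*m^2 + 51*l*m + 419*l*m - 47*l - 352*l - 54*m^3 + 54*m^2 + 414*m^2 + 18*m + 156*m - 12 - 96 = 90*l^3 - 311*l^2 - 399*l - 54*m^3 + m^2*(468 - 159*l) + m*(-57*l^2 + 470*l + 174) - 108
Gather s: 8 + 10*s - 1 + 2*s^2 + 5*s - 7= 2*s^2 + 15*s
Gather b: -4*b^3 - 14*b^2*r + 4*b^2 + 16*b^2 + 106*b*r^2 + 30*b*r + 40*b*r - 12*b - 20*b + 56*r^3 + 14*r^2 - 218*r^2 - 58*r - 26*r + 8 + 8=-4*b^3 + b^2*(20 - 14*r) + b*(106*r^2 + 70*r - 32) + 56*r^3 - 204*r^2 - 84*r + 16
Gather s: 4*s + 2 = 4*s + 2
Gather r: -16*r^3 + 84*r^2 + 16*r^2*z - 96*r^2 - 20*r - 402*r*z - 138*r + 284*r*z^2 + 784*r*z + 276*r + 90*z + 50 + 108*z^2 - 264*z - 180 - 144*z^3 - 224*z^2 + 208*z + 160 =-16*r^3 + r^2*(16*z - 12) + r*(284*z^2 + 382*z + 118) - 144*z^3 - 116*z^2 + 34*z + 30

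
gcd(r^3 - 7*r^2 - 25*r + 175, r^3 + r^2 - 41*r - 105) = r^2 - 2*r - 35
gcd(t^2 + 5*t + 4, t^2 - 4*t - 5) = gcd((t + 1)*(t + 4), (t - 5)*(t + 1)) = t + 1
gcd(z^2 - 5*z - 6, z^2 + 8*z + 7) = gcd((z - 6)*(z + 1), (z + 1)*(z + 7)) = z + 1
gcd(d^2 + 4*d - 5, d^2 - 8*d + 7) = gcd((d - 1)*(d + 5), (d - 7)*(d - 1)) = d - 1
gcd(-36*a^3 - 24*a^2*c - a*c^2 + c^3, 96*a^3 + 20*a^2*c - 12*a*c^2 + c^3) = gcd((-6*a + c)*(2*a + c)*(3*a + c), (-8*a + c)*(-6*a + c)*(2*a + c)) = 12*a^2 + 4*a*c - c^2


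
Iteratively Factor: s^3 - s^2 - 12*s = (s + 3)*(s^2 - 4*s) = s*(s + 3)*(s - 4)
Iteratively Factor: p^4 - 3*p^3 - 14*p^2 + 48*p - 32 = (p - 4)*(p^3 + p^2 - 10*p + 8) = (p - 4)*(p + 4)*(p^2 - 3*p + 2) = (p - 4)*(p - 1)*(p + 4)*(p - 2)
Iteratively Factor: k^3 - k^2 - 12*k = (k + 3)*(k^2 - 4*k) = k*(k + 3)*(k - 4)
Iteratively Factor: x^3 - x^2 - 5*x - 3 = (x + 1)*(x^2 - 2*x - 3) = (x - 3)*(x + 1)*(x + 1)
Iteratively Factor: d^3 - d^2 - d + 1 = (d + 1)*(d^2 - 2*d + 1) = (d - 1)*(d + 1)*(d - 1)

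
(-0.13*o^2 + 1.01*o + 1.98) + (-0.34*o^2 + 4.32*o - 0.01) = -0.47*o^2 + 5.33*o + 1.97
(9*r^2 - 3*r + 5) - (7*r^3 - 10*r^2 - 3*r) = -7*r^3 + 19*r^2 + 5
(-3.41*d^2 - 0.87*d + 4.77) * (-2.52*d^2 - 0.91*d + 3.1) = 8.5932*d^4 + 5.2955*d^3 - 21.7997*d^2 - 7.0377*d + 14.787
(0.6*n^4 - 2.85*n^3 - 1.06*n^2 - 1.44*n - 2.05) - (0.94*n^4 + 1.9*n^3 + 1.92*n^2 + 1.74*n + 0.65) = -0.34*n^4 - 4.75*n^3 - 2.98*n^2 - 3.18*n - 2.7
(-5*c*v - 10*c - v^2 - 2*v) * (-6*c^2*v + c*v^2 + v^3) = 30*c^3*v^2 + 60*c^3*v + c^2*v^3 + 2*c^2*v^2 - 6*c*v^4 - 12*c*v^3 - v^5 - 2*v^4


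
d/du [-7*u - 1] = -7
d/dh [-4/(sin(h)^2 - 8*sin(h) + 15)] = 8*(sin(h) - 4)*cos(h)/(sin(h)^2 - 8*sin(h) + 15)^2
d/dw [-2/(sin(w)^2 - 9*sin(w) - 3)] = 2*(2*sin(w) - 9)*cos(w)/(9*sin(w) + cos(w)^2 + 2)^2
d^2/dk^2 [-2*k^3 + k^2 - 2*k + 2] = 2 - 12*k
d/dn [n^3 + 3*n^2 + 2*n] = 3*n^2 + 6*n + 2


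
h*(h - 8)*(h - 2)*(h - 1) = h^4 - 11*h^3 + 26*h^2 - 16*h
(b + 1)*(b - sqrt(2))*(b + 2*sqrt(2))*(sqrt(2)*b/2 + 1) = sqrt(2)*b^4/2 + sqrt(2)*b^3/2 + 2*b^3 - sqrt(2)*b^2 + 2*b^2 - 4*b - sqrt(2)*b - 4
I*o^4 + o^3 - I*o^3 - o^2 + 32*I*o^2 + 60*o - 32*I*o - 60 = (o - 5*I)*(o - 2*I)*(o + 6*I)*(I*o - I)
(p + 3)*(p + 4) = p^2 + 7*p + 12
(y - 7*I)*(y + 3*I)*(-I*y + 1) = -I*y^3 - 3*y^2 - 25*I*y + 21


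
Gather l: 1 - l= 1 - l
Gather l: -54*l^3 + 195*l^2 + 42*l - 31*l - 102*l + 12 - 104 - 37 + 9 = -54*l^3 + 195*l^2 - 91*l - 120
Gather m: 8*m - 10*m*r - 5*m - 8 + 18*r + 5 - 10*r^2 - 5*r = m*(3 - 10*r) - 10*r^2 + 13*r - 3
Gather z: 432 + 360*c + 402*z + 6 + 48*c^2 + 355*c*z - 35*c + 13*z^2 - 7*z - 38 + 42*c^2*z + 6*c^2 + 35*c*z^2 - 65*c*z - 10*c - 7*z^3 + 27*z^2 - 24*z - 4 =54*c^2 + 315*c - 7*z^3 + z^2*(35*c + 40) + z*(42*c^2 + 290*c + 371) + 396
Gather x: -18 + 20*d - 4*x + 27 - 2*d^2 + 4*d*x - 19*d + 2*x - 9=-2*d^2 + d + x*(4*d - 2)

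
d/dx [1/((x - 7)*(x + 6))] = (1 - 2*x)/(x^4 - 2*x^3 - 83*x^2 + 84*x + 1764)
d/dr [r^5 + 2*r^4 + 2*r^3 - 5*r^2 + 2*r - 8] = 5*r^4 + 8*r^3 + 6*r^2 - 10*r + 2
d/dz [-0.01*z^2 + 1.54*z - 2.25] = 1.54 - 0.02*z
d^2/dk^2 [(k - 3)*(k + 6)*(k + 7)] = 6*k + 20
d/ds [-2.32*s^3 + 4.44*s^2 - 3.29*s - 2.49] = -6.96*s^2 + 8.88*s - 3.29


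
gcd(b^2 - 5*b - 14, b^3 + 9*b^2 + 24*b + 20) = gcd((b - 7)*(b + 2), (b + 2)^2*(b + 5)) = b + 2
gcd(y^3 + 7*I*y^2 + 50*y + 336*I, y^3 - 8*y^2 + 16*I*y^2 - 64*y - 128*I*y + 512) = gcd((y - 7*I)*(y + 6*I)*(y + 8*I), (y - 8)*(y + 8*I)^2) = y + 8*I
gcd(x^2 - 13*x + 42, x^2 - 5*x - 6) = x - 6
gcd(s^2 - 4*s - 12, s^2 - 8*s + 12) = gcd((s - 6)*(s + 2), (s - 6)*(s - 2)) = s - 6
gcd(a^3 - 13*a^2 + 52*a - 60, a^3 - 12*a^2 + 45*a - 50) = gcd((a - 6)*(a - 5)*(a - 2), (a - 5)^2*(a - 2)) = a^2 - 7*a + 10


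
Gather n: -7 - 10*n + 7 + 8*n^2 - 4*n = 8*n^2 - 14*n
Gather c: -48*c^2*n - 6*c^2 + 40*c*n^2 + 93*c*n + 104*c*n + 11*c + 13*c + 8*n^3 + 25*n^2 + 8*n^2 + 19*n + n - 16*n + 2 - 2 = c^2*(-48*n - 6) + c*(40*n^2 + 197*n + 24) + 8*n^3 + 33*n^2 + 4*n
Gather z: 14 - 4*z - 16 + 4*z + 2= 0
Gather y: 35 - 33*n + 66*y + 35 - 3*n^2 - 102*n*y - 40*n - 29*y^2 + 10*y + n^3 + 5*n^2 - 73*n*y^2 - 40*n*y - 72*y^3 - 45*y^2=n^3 + 2*n^2 - 73*n - 72*y^3 + y^2*(-73*n - 74) + y*(76 - 142*n) + 70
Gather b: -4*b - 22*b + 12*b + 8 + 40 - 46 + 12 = 14 - 14*b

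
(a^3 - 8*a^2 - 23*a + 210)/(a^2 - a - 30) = a - 7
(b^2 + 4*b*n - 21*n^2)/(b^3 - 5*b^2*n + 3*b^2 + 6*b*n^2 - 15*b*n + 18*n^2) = (b + 7*n)/(b^2 - 2*b*n + 3*b - 6*n)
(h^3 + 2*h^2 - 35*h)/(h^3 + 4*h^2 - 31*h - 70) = h/(h + 2)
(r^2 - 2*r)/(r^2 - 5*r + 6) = r/(r - 3)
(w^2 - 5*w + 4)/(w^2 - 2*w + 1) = (w - 4)/(w - 1)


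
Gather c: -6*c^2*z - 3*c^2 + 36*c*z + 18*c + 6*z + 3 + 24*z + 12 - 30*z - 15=c^2*(-6*z - 3) + c*(36*z + 18)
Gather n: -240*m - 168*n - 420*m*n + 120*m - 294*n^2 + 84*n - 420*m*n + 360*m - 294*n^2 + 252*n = 240*m - 588*n^2 + n*(168 - 840*m)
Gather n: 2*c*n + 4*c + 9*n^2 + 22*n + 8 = 4*c + 9*n^2 + n*(2*c + 22) + 8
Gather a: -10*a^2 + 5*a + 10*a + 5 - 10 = -10*a^2 + 15*a - 5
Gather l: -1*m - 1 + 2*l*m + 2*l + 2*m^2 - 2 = l*(2*m + 2) + 2*m^2 - m - 3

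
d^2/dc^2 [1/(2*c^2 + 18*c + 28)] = (-c^2 - 9*c + (2*c + 9)^2 - 14)/(c^2 + 9*c + 14)^3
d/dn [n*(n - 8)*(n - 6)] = 3*n^2 - 28*n + 48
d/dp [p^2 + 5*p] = 2*p + 5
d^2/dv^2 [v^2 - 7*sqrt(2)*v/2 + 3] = 2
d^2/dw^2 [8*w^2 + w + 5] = 16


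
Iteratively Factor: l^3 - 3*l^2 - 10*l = (l - 5)*(l^2 + 2*l) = l*(l - 5)*(l + 2)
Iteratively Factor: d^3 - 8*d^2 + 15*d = (d - 5)*(d^2 - 3*d) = d*(d - 5)*(d - 3)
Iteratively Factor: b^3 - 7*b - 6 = (b + 1)*(b^2 - b - 6) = (b - 3)*(b + 1)*(b + 2)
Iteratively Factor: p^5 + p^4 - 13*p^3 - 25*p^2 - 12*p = (p + 3)*(p^4 - 2*p^3 - 7*p^2 - 4*p) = (p + 1)*(p + 3)*(p^3 - 3*p^2 - 4*p) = (p - 4)*(p + 1)*(p + 3)*(p^2 + p) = p*(p - 4)*(p + 1)*(p + 3)*(p + 1)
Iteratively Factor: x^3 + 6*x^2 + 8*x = (x)*(x^2 + 6*x + 8) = x*(x + 4)*(x + 2)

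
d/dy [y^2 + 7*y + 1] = 2*y + 7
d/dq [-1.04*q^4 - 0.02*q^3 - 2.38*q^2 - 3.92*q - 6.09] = -4.16*q^3 - 0.06*q^2 - 4.76*q - 3.92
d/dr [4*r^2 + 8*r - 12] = 8*r + 8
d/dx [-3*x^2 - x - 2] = -6*x - 1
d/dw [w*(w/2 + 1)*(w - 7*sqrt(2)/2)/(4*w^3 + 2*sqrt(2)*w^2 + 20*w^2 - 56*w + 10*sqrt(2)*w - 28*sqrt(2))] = (6*w^4 + 8*sqrt(2)*w^4 - 56*w^3 + 38*sqrt(2)*w^3 - 77*w^2 + 136*sqrt(2)*w^2 - 56*sqrt(2)*w + 196*w + 196)/(8*(2*w^6 + 2*sqrt(2)*w^5 + 20*w^5 - 5*w^4 + 20*sqrt(2)*w^4 - 270*w^3 - 6*sqrt(2)*w^3 - 280*sqrt(2)*w^2 + 389*w^2 - 140*w + 392*sqrt(2)*w + 196))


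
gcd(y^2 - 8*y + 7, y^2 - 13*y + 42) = y - 7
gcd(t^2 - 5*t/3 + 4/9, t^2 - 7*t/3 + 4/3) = t - 4/3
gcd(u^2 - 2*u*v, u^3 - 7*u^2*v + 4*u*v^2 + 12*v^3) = u - 2*v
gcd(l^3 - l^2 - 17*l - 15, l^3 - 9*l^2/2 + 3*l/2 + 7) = l + 1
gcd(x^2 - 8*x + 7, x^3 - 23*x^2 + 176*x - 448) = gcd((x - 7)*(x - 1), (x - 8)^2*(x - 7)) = x - 7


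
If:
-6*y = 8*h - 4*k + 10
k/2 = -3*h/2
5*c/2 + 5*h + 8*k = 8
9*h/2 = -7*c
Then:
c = 144/577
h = -224/577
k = 672/577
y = -215/577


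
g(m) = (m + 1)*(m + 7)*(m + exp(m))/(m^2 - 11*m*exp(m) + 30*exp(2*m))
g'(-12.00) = 0.95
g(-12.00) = -4.58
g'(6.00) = -0.00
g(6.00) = 0.01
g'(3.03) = -0.06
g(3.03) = 0.08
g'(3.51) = -0.04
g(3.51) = 0.05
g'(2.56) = -0.09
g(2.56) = 0.11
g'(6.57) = -0.00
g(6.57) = 0.00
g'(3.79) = -0.03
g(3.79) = 0.04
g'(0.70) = -0.04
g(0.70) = 0.33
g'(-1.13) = -0.71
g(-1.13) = 0.07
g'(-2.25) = -1.28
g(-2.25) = 1.59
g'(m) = (m + 1)*(m + 7)*(m + exp(m))*(11*m*exp(m) - 2*m - 60*exp(2*m) + 11*exp(m))/(m^2 - 11*m*exp(m) + 30*exp(2*m))^2 + (m + 1)*(m + 7)*(exp(m) + 1)/(m^2 - 11*m*exp(m) + 30*exp(2*m)) + (m + 1)*(m + exp(m))/(m^2 - 11*m*exp(m) + 30*exp(2*m)) + (m + 7)*(m + exp(m))/(m^2 - 11*m*exp(m) + 30*exp(2*m)) = ((m + 1)*(m + 7)*(m + exp(m))*(11*m*exp(m) - 2*m - 60*exp(2*m) + 11*exp(m)) + (m^2 - 11*m*exp(m) + 30*exp(2*m))*((m + 1)*(m + 7)*(exp(m) + 1) + (m + 1)*(m + exp(m)) + (m + 7)*(m + exp(m))))/(m^2 - 11*m*exp(m) + 30*exp(2*m))^2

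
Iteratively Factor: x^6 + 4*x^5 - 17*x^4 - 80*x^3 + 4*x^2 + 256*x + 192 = (x - 4)*(x^5 + 8*x^4 + 15*x^3 - 20*x^2 - 76*x - 48) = (x - 4)*(x + 4)*(x^4 + 4*x^3 - x^2 - 16*x - 12) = (x - 4)*(x + 2)*(x + 4)*(x^3 + 2*x^2 - 5*x - 6) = (x - 4)*(x - 2)*(x + 2)*(x + 4)*(x^2 + 4*x + 3) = (x - 4)*(x - 2)*(x + 1)*(x + 2)*(x + 4)*(x + 3)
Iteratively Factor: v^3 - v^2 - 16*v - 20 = (v - 5)*(v^2 + 4*v + 4) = (v - 5)*(v + 2)*(v + 2)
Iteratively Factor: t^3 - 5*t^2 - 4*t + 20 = (t + 2)*(t^2 - 7*t + 10) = (t - 2)*(t + 2)*(t - 5)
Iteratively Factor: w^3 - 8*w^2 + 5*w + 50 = (w - 5)*(w^2 - 3*w - 10) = (w - 5)^2*(w + 2)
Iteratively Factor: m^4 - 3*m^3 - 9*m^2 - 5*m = (m - 5)*(m^3 + 2*m^2 + m) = (m - 5)*(m + 1)*(m^2 + m) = m*(m - 5)*(m + 1)*(m + 1)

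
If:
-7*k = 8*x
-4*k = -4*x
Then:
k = 0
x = 0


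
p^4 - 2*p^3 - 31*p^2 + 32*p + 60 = (p - 6)*(p - 2)*(p + 1)*(p + 5)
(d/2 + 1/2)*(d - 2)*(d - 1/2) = d^3/2 - 3*d^2/4 - 3*d/4 + 1/2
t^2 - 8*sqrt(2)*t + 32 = (t - 4*sqrt(2))^2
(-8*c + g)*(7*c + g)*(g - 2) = -56*c^2*g + 112*c^2 - c*g^2 + 2*c*g + g^3 - 2*g^2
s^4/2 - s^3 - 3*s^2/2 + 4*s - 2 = (s/2 + 1)*(s - 2)*(s - 1)^2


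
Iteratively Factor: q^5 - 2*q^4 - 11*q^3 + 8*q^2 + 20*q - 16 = (q - 4)*(q^4 + 2*q^3 - 3*q^2 - 4*q + 4) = (q - 4)*(q - 1)*(q^3 + 3*q^2 - 4) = (q - 4)*(q - 1)*(q + 2)*(q^2 + q - 2) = (q - 4)*(q - 1)*(q + 2)^2*(q - 1)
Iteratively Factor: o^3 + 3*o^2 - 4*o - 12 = (o - 2)*(o^2 + 5*o + 6) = (o - 2)*(o + 2)*(o + 3)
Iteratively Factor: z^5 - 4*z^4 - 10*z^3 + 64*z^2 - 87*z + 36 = (z - 3)*(z^4 - z^3 - 13*z^2 + 25*z - 12) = (z - 3)*(z - 1)*(z^3 - 13*z + 12) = (z - 3)*(z - 1)^2*(z^2 + z - 12) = (z - 3)*(z - 1)^2*(z + 4)*(z - 3)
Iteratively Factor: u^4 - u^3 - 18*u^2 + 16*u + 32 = (u - 4)*(u^3 + 3*u^2 - 6*u - 8) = (u - 4)*(u + 1)*(u^2 + 2*u - 8) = (u - 4)*(u + 1)*(u + 4)*(u - 2)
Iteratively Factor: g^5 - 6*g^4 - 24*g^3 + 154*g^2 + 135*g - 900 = (g + 3)*(g^4 - 9*g^3 + 3*g^2 + 145*g - 300) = (g - 5)*(g + 3)*(g^3 - 4*g^2 - 17*g + 60) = (g - 5)*(g + 3)*(g + 4)*(g^2 - 8*g + 15) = (g - 5)*(g - 3)*(g + 3)*(g + 4)*(g - 5)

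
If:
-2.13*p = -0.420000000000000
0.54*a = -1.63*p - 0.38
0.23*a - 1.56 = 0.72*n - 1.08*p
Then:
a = -1.30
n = -2.29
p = 0.20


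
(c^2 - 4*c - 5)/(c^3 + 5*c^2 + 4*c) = (c - 5)/(c*(c + 4))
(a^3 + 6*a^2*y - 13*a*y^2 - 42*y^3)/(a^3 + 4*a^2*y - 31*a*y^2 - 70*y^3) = (-a + 3*y)/(-a + 5*y)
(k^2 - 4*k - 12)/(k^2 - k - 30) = (k + 2)/(k + 5)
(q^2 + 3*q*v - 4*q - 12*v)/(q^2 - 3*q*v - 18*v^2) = (q - 4)/(q - 6*v)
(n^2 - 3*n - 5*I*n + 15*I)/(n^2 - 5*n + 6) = (n - 5*I)/(n - 2)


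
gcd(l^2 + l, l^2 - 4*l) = l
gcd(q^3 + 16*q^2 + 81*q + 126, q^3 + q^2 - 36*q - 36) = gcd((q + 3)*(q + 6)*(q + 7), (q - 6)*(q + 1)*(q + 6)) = q + 6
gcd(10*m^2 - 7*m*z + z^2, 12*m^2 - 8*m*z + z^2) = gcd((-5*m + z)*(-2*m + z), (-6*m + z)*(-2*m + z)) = -2*m + z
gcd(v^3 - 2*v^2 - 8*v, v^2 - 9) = 1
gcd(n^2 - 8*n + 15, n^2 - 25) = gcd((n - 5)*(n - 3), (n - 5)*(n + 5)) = n - 5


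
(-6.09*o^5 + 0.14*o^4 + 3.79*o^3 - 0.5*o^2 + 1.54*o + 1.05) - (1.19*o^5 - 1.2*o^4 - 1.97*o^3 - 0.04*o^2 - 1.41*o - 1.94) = -7.28*o^5 + 1.34*o^4 + 5.76*o^3 - 0.46*o^2 + 2.95*o + 2.99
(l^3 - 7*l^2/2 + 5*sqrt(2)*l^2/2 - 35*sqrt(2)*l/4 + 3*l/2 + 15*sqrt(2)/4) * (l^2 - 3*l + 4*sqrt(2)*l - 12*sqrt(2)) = l^5 - 13*l^4/2 + 13*sqrt(2)*l^4/2 - 169*sqrt(2)*l^3/4 + 32*l^3 - 269*l^2/2 + 78*sqrt(2)*l^2 - 117*sqrt(2)*l/4 + 240*l - 90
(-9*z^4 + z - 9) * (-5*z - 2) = 45*z^5 + 18*z^4 - 5*z^2 + 43*z + 18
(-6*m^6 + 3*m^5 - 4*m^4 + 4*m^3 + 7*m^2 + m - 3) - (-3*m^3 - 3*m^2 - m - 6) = -6*m^6 + 3*m^5 - 4*m^4 + 7*m^3 + 10*m^2 + 2*m + 3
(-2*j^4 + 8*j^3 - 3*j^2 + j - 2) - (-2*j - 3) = -2*j^4 + 8*j^3 - 3*j^2 + 3*j + 1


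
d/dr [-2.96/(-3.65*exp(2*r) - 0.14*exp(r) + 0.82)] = (-21.608*exp(r) - 0.4144)*exp(r)/(3.65*exp(2*r) + 0.14*exp(r) - 0.82)^2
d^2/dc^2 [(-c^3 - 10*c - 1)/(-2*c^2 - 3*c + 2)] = 2*(53*c^3 - 6*c^2 + 150*c + 73)/(8*c^6 + 36*c^5 + 30*c^4 - 45*c^3 - 30*c^2 + 36*c - 8)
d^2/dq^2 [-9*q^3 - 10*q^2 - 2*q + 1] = -54*q - 20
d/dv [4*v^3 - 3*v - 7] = 12*v^2 - 3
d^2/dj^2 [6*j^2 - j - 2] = 12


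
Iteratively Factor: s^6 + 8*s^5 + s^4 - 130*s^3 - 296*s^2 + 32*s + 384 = (s - 4)*(s^5 + 12*s^4 + 49*s^3 + 66*s^2 - 32*s - 96) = (s - 4)*(s + 4)*(s^4 + 8*s^3 + 17*s^2 - 2*s - 24) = (s - 4)*(s + 3)*(s + 4)*(s^3 + 5*s^2 + 2*s - 8) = (s - 4)*(s + 2)*(s + 3)*(s + 4)*(s^2 + 3*s - 4) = (s - 4)*(s - 1)*(s + 2)*(s + 3)*(s + 4)*(s + 4)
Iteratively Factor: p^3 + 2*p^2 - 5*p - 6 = (p + 3)*(p^2 - p - 2) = (p + 1)*(p + 3)*(p - 2)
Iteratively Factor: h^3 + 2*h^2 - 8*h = (h + 4)*(h^2 - 2*h) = h*(h + 4)*(h - 2)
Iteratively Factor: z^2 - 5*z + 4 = (z - 4)*(z - 1)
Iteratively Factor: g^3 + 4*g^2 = (g + 4)*(g^2) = g*(g + 4)*(g)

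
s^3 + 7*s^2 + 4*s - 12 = (s - 1)*(s + 2)*(s + 6)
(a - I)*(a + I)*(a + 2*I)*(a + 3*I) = a^4 + 5*I*a^3 - 5*a^2 + 5*I*a - 6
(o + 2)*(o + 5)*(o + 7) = o^3 + 14*o^2 + 59*o + 70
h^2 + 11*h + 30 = (h + 5)*(h + 6)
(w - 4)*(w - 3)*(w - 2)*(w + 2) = w^4 - 7*w^3 + 8*w^2 + 28*w - 48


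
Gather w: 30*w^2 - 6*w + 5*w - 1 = 30*w^2 - w - 1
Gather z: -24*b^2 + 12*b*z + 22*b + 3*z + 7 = -24*b^2 + 22*b + z*(12*b + 3) + 7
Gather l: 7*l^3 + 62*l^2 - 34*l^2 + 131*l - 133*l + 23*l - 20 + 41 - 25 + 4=7*l^3 + 28*l^2 + 21*l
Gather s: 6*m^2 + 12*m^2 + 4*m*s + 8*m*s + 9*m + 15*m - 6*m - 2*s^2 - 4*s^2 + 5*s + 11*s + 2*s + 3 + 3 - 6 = 18*m^2 + 18*m - 6*s^2 + s*(12*m + 18)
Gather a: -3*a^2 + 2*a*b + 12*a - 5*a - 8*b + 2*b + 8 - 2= -3*a^2 + a*(2*b + 7) - 6*b + 6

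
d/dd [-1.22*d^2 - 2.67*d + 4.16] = -2.44*d - 2.67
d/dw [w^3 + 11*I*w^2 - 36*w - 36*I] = 3*w^2 + 22*I*w - 36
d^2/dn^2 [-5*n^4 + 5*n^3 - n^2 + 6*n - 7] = -60*n^2 + 30*n - 2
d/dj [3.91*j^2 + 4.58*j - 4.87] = 7.82*j + 4.58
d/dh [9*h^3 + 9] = 27*h^2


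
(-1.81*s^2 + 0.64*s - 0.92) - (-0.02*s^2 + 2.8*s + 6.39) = -1.79*s^2 - 2.16*s - 7.31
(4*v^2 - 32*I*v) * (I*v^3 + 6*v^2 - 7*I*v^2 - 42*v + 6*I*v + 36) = 4*I*v^5 + 56*v^4 - 28*I*v^4 - 392*v^3 - 168*I*v^3 + 336*v^2 + 1344*I*v^2 - 1152*I*v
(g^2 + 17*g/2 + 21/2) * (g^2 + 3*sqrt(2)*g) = g^4 + 3*sqrt(2)*g^3 + 17*g^3/2 + 21*g^2/2 + 51*sqrt(2)*g^2/2 + 63*sqrt(2)*g/2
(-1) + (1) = 0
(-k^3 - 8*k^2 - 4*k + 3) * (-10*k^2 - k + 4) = 10*k^5 + 81*k^4 + 44*k^3 - 58*k^2 - 19*k + 12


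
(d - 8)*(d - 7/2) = d^2 - 23*d/2 + 28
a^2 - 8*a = a*(a - 8)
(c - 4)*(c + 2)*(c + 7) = c^3 + 5*c^2 - 22*c - 56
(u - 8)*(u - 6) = u^2 - 14*u + 48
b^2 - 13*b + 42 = (b - 7)*(b - 6)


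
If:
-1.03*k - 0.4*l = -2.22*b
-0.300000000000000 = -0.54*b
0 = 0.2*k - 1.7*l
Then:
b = 0.56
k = 1.15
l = 0.13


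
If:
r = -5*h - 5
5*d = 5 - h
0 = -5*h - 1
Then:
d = 26/25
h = -1/5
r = -4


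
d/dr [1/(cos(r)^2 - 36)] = 2*sin(r)*cos(r)/(cos(r)^2 - 36)^2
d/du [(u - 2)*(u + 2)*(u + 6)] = 3*u^2 + 12*u - 4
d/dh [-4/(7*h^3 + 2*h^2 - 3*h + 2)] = 4*(21*h^2 + 4*h - 3)/(7*h^3 + 2*h^2 - 3*h + 2)^2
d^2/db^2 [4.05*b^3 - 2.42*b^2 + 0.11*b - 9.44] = 24.3*b - 4.84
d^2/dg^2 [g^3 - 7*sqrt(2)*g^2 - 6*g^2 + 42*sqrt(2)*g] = 6*g - 14*sqrt(2) - 12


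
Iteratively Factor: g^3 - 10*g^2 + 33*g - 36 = (g - 3)*(g^2 - 7*g + 12) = (g - 3)^2*(g - 4)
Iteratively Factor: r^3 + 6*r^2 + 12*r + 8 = (r + 2)*(r^2 + 4*r + 4) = (r + 2)^2*(r + 2)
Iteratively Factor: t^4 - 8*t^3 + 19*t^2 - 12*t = (t)*(t^3 - 8*t^2 + 19*t - 12) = t*(t - 3)*(t^2 - 5*t + 4) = t*(t - 4)*(t - 3)*(t - 1)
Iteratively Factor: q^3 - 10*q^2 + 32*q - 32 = (q - 4)*(q^2 - 6*q + 8) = (q - 4)*(q - 2)*(q - 4)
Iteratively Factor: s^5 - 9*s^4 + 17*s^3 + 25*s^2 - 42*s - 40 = (s + 1)*(s^4 - 10*s^3 + 27*s^2 - 2*s - 40) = (s - 2)*(s + 1)*(s^3 - 8*s^2 + 11*s + 20) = (s - 2)*(s + 1)^2*(s^2 - 9*s + 20) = (s - 4)*(s - 2)*(s + 1)^2*(s - 5)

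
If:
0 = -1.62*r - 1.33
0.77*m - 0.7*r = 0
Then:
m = -0.75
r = -0.82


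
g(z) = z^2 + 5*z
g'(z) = 2*z + 5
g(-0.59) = -2.60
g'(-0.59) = 3.82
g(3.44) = 29.03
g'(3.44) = 11.88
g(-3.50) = -5.25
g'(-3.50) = -2.00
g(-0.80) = -3.36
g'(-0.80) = 3.40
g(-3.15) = -5.83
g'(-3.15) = -1.30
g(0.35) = 1.87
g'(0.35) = 5.70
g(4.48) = 42.47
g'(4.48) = 13.96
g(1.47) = 9.51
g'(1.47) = 7.94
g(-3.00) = -6.00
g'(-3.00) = -1.00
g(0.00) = 0.00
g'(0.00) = 5.00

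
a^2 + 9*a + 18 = (a + 3)*(a + 6)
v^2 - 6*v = v*(v - 6)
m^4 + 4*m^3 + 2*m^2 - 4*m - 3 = (m - 1)*(m + 1)^2*(m + 3)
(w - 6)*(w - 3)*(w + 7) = w^3 - 2*w^2 - 45*w + 126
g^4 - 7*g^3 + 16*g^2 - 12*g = g*(g - 3)*(g - 2)^2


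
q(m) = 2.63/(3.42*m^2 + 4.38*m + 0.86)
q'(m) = 2.63*(-6.84*m - 4.38)/(3.42*m^2 + 4.38*m + 0.86)^2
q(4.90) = 0.03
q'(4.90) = -0.01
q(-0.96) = -13.63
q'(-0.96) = 154.49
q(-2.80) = 0.17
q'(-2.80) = 0.16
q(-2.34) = 0.28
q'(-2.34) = 0.35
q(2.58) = 0.08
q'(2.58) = -0.05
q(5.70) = 0.02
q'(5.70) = -0.01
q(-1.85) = 0.59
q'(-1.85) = 1.09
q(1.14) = 0.26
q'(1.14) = -0.30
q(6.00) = 0.02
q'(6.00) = -0.01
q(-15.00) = 0.00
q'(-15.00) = 0.00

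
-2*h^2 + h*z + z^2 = (-h + z)*(2*h + z)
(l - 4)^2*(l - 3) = l^3 - 11*l^2 + 40*l - 48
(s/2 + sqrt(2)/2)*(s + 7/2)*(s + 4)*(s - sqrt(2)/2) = s^4/2 + sqrt(2)*s^3/4 + 15*s^3/4 + 15*sqrt(2)*s^2/8 + 13*s^2/2 - 15*s/4 + 7*sqrt(2)*s/2 - 7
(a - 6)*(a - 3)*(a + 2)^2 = a^4 - 5*a^3 - 14*a^2 + 36*a + 72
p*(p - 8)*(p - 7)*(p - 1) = p^4 - 16*p^3 + 71*p^2 - 56*p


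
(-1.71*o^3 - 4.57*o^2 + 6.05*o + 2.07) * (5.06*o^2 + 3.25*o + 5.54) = -8.6526*o^5 - 28.6817*o^4 + 6.2871*o^3 + 4.81889999999999*o^2 + 40.2445*o + 11.4678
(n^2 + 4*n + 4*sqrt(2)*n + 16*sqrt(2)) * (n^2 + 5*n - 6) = n^4 + 4*sqrt(2)*n^3 + 9*n^3 + 14*n^2 + 36*sqrt(2)*n^2 - 24*n + 56*sqrt(2)*n - 96*sqrt(2)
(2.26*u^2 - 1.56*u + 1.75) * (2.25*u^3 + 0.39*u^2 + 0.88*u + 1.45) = 5.085*u^5 - 2.6286*u^4 + 5.3179*u^3 + 2.5867*u^2 - 0.722*u + 2.5375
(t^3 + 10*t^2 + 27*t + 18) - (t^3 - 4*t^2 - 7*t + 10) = 14*t^2 + 34*t + 8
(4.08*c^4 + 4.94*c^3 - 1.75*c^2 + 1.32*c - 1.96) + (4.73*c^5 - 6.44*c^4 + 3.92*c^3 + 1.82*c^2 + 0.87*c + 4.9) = 4.73*c^5 - 2.36*c^4 + 8.86*c^3 + 0.0700000000000001*c^2 + 2.19*c + 2.94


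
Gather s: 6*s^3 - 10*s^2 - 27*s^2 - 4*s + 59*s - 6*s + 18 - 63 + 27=6*s^3 - 37*s^2 + 49*s - 18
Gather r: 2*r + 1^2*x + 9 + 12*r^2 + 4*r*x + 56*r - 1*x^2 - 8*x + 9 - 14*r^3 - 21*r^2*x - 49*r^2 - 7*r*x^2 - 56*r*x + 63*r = -14*r^3 + r^2*(-21*x - 37) + r*(-7*x^2 - 52*x + 121) - x^2 - 7*x + 18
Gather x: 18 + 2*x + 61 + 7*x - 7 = 9*x + 72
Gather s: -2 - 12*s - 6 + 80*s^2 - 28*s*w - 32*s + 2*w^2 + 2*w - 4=80*s^2 + s*(-28*w - 44) + 2*w^2 + 2*w - 12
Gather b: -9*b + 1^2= 1 - 9*b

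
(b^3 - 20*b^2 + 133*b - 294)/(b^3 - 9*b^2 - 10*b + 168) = (b - 7)/(b + 4)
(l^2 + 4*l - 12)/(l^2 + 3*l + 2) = (l^2 + 4*l - 12)/(l^2 + 3*l + 2)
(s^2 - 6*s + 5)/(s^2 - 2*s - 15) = (s - 1)/(s + 3)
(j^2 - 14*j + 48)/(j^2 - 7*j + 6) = (j - 8)/(j - 1)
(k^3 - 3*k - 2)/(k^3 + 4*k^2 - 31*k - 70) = (k^3 - 3*k - 2)/(k^3 + 4*k^2 - 31*k - 70)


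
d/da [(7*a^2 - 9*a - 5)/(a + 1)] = (7*a^2 + 14*a - 4)/(a^2 + 2*a + 1)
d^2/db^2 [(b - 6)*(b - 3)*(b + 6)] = 6*b - 6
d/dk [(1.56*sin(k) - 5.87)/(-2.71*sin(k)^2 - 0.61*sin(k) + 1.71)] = (4.2276*sin(k)^2 - 31.8154*sin(k) - 0.9131)*cos(k)/(7.3441*sin(k)^4 + 3.3062*sin(k)^3 - 8.8961*sin(k)^2 - 2.0862*sin(k) + 2.9241)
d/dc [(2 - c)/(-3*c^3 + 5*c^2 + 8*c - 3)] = (3*c^3 - 5*c^2 - 8*c + (c - 2)*(-9*c^2 + 10*c + 8) + 3)/(3*c^3 - 5*c^2 - 8*c + 3)^2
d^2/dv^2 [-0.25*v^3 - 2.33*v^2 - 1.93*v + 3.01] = -1.5*v - 4.66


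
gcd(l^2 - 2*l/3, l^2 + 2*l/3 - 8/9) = l - 2/3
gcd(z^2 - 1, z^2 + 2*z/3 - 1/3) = z + 1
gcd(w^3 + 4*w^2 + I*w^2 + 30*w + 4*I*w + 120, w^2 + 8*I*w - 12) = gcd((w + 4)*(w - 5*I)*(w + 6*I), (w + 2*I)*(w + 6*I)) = w + 6*I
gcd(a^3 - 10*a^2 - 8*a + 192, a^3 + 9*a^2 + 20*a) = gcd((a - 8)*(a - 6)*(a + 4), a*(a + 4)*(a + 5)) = a + 4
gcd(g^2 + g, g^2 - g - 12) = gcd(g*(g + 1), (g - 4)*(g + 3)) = 1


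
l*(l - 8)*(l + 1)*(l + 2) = l^4 - 5*l^3 - 22*l^2 - 16*l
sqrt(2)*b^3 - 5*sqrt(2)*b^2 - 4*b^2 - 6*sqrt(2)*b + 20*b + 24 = (b - 6)*(b - 2*sqrt(2))*(sqrt(2)*b + sqrt(2))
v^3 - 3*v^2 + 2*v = v*(v - 2)*(v - 1)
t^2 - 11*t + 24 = (t - 8)*(t - 3)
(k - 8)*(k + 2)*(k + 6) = k^3 - 52*k - 96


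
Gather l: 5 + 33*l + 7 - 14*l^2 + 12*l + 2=-14*l^2 + 45*l + 14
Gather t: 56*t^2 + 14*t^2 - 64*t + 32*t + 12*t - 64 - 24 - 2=70*t^2 - 20*t - 90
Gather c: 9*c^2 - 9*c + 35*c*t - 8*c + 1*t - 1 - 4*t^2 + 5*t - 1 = 9*c^2 + c*(35*t - 17) - 4*t^2 + 6*t - 2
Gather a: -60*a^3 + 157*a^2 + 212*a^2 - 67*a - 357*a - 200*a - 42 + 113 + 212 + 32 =-60*a^3 + 369*a^2 - 624*a + 315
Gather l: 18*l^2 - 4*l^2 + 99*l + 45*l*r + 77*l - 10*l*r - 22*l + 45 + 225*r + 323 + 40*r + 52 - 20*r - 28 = 14*l^2 + l*(35*r + 154) + 245*r + 392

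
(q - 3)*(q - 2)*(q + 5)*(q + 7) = q^4 + 7*q^3 - 19*q^2 - 103*q + 210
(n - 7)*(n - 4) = n^2 - 11*n + 28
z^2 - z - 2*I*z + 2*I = (z - 1)*(z - 2*I)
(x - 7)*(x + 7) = x^2 - 49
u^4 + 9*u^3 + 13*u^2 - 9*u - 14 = (u - 1)*(u + 1)*(u + 2)*(u + 7)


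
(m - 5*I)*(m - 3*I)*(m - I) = m^3 - 9*I*m^2 - 23*m + 15*I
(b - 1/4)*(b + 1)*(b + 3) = b^3 + 15*b^2/4 + 2*b - 3/4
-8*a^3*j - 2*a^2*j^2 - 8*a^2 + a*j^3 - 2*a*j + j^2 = (-4*a + j)*(2*a + j)*(a*j + 1)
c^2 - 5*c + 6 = (c - 3)*(c - 2)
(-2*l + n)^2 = 4*l^2 - 4*l*n + n^2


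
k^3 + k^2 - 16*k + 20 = (k - 2)^2*(k + 5)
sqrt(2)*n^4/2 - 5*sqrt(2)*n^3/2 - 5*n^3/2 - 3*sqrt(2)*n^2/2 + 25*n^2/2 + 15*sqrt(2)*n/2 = n*(n - 5)*(n - 3*sqrt(2))*(sqrt(2)*n/2 + 1/2)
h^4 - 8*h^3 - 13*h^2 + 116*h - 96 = (h - 8)*(h - 3)*(h - 1)*(h + 4)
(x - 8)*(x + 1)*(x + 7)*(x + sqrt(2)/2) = x^4 + sqrt(2)*x^3/2 - 57*x^2 - 56*x - 57*sqrt(2)*x/2 - 28*sqrt(2)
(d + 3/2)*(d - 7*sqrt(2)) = d^2 - 7*sqrt(2)*d + 3*d/2 - 21*sqrt(2)/2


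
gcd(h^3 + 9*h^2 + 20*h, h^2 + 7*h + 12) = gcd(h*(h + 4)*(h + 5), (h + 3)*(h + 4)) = h + 4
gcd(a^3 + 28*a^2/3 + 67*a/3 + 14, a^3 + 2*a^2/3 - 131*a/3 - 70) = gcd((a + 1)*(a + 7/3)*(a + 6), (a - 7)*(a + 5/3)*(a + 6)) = a + 6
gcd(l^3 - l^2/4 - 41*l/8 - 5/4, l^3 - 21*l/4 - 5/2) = l^2 - l/2 - 5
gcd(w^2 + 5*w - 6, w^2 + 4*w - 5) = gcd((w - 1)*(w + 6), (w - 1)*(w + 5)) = w - 1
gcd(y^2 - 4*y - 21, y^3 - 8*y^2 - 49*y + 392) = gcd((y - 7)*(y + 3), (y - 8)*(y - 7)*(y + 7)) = y - 7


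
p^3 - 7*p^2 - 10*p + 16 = (p - 8)*(p - 1)*(p + 2)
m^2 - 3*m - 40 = (m - 8)*(m + 5)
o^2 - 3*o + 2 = (o - 2)*(o - 1)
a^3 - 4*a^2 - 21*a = a*(a - 7)*(a + 3)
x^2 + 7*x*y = x*(x + 7*y)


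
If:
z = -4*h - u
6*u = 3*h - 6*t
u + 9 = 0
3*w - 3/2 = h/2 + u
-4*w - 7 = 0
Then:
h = 9/2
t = 45/4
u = -9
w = -7/4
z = -9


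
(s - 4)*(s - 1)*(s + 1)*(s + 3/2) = s^4 - 5*s^3/2 - 7*s^2 + 5*s/2 + 6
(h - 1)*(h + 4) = h^2 + 3*h - 4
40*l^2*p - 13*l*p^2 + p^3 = p*(-8*l + p)*(-5*l + p)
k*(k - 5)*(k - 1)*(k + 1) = k^4 - 5*k^3 - k^2 + 5*k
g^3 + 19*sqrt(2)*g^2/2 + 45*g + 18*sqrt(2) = (g + sqrt(2)/2)*(g + 3*sqrt(2))*(g + 6*sqrt(2))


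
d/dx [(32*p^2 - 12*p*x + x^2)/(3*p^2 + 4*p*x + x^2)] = 2*p*(-82*p^2 - 29*p*x + 8*x^2)/(9*p^4 + 24*p^3*x + 22*p^2*x^2 + 8*p*x^3 + x^4)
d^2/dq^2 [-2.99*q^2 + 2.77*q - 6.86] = -5.98000000000000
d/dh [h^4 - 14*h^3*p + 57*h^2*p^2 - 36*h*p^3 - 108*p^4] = 4*h^3 - 42*h^2*p + 114*h*p^2 - 36*p^3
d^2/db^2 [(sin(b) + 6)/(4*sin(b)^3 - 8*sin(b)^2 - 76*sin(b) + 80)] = (-2*sin(b)^6 - 26*sin(b)^5 + 3*sin(b)^4 + 248*sin(b)^3 + 253*sin(b)^2 - 1890*sin(b) - 2786)/(2*(sin(b) - 5)^3*(sin(b) - 1)^2*(sin(b) + 4)^3)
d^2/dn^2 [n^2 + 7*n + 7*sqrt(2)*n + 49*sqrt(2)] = 2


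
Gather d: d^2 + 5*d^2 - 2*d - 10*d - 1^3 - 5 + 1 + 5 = 6*d^2 - 12*d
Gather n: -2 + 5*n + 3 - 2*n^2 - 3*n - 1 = -2*n^2 + 2*n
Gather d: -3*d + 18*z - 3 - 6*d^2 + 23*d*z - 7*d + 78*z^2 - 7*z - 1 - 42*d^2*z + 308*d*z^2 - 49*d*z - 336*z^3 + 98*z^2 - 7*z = d^2*(-42*z - 6) + d*(308*z^2 - 26*z - 10) - 336*z^3 + 176*z^2 + 4*z - 4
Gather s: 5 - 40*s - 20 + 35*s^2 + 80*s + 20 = 35*s^2 + 40*s + 5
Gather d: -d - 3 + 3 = -d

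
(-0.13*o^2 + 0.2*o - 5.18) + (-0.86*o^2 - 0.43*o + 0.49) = -0.99*o^2 - 0.23*o - 4.69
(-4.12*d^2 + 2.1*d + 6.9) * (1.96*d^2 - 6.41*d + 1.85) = -8.0752*d^4 + 30.5252*d^3 - 7.559*d^2 - 40.344*d + 12.765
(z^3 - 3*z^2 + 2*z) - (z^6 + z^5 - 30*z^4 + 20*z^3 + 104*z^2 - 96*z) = -z^6 - z^5 + 30*z^4 - 19*z^3 - 107*z^2 + 98*z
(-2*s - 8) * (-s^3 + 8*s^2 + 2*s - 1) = 2*s^4 - 8*s^3 - 68*s^2 - 14*s + 8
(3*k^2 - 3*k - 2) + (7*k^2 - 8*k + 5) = 10*k^2 - 11*k + 3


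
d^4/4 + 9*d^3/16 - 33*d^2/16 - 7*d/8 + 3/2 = (d/4 + 1)*(d - 2)*(d - 3/4)*(d + 1)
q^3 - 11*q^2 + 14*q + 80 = (q - 8)*(q - 5)*(q + 2)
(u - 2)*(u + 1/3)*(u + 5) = u^3 + 10*u^2/3 - 9*u - 10/3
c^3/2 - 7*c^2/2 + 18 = (c/2 + 1)*(c - 6)*(c - 3)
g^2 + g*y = g*(g + y)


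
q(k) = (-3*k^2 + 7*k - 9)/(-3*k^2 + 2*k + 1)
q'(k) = (7 - 6*k)/(-3*k^2 + 2*k + 1) + (6*k - 2)*(-3*k^2 + 7*k - 9)/(-3*k^2 + 2*k + 1)^2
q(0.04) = -8.11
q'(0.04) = 19.57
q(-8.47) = 1.23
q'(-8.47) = 0.03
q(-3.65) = 1.61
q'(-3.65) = 0.21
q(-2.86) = 1.83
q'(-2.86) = 0.37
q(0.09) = -7.26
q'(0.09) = 14.77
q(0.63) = -5.41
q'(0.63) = -5.99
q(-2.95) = 1.80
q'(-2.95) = 0.35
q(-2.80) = 1.85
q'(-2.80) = 0.39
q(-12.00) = 1.15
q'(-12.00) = 0.01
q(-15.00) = 1.12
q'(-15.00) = 0.01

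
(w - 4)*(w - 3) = w^2 - 7*w + 12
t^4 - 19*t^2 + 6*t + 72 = (t - 3)^2*(t + 2)*(t + 4)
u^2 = u^2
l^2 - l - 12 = (l - 4)*(l + 3)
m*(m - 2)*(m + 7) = m^3 + 5*m^2 - 14*m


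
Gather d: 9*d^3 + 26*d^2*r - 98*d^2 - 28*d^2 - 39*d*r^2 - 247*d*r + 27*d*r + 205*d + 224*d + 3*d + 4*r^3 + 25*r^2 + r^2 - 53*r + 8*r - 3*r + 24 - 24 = 9*d^3 + d^2*(26*r - 126) + d*(-39*r^2 - 220*r + 432) + 4*r^3 + 26*r^2 - 48*r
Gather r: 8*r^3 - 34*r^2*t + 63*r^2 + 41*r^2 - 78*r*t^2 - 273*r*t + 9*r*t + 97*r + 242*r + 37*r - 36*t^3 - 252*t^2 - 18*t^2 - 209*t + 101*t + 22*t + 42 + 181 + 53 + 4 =8*r^3 + r^2*(104 - 34*t) + r*(-78*t^2 - 264*t + 376) - 36*t^3 - 270*t^2 - 86*t + 280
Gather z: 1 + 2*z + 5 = 2*z + 6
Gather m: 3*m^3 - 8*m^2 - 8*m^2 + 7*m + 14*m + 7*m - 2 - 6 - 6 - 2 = 3*m^3 - 16*m^2 + 28*m - 16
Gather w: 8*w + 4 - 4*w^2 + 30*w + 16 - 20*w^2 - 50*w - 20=-24*w^2 - 12*w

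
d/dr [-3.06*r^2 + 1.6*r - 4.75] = 1.6 - 6.12*r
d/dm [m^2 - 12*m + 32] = 2*m - 12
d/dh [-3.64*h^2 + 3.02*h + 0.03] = 3.02 - 7.28*h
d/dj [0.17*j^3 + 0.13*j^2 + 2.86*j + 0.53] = 0.51*j^2 + 0.26*j + 2.86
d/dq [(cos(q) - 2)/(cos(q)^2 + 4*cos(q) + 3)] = (cos(q)^2 - 4*cos(q) - 11)*sin(q)/(cos(q)^2 + 4*cos(q) + 3)^2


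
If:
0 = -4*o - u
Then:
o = -u/4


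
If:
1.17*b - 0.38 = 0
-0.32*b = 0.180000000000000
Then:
No Solution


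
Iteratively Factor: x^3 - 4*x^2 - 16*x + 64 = (x - 4)*(x^2 - 16) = (x - 4)*(x + 4)*(x - 4)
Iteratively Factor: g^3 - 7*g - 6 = (g + 2)*(g^2 - 2*g - 3) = (g + 1)*(g + 2)*(g - 3)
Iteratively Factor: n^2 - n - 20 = (n + 4)*(n - 5)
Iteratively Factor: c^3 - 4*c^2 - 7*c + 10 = (c - 1)*(c^2 - 3*c - 10) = (c - 5)*(c - 1)*(c + 2)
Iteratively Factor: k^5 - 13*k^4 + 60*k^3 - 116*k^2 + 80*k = (k - 5)*(k^4 - 8*k^3 + 20*k^2 - 16*k) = (k - 5)*(k - 2)*(k^3 - 6*k^2 + 8*k) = (k - 5)*(k - 2)^2*(k^2 - 4*k) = k*(k - 5)*(k - 2)^2*(k - 4)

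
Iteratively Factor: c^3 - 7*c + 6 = (c - 2)*(c^2 + 2*c - 3) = (c - 2)*(c + 3)*(c - 1)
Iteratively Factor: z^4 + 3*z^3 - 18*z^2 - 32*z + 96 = (z - 2)*(z^3 + 5*z^2 - 8*z - 48) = (z - 3)*(z - 2)*(z^2 + 8*z + 16) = (z - 3)*(z - 2)*(z + 4)*(z + 4)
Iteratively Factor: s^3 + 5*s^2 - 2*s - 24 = (s + 4)*(s^2 + s - 6) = (s + 3)*(s + 4)*(s - 2)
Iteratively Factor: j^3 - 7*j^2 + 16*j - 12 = (j - 2)*(j^2 - 5*j + 6) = (j - 3)*(j - 2)*(j - 2)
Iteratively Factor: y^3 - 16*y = (y)*(y^2 - 16) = y*(y - 4)*(y + 4)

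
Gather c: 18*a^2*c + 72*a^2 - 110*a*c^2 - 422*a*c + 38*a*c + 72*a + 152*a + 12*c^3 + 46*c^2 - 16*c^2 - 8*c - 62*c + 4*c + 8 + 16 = 72*a^2 + 224*a + 12*c^3 + c^2*(30 - 110*a) + c*(18*a^2 - 384*a - 66) + 24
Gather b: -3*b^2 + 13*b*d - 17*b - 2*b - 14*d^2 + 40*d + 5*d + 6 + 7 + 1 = -3*b^2 + b*(13*d - 19) - 14*d^2 + 45*d + 14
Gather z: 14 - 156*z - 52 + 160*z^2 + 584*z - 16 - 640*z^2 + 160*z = -480*z^2 + 588*z - 54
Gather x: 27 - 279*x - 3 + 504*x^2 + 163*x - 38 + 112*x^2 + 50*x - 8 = 616*x^2 - 66*x - 22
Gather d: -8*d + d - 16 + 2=-7*d - 14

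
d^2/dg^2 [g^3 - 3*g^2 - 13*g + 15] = 6*g - 6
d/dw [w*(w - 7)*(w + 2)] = 3*w^2 - 10*w - 14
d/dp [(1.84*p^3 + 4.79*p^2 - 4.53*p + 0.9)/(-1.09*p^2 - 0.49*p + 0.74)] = (-2.0056*p^4 - 1.8032*p^3 - 3.2*p^2 + 9.0512*p - 2.9112)/(1.1881*p^4 + 1.0682*p^3 - 1.3731*p^2 - 0.7252*p + 0.5476)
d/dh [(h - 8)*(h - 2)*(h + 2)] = 3*h^2 - 16*h - 4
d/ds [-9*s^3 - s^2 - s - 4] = -27*s^2 - 2*s - 1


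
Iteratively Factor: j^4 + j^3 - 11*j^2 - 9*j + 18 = (j + 2)*(j^3 - j^2 - 9*j + 9) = (j - 3)*(j + 2)*(j^2 + 2*j - 3) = (j - 3)*(j + 2)*(j + 3)*(j - 1)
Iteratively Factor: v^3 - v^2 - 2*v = (v)*(v^2 - v - 2) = v*(v + 1)*(v - 2)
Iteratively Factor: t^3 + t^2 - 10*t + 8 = (t + 4)*(t^2 - 3*t + 2) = (t - 1)*(t + 4)*(t - 2)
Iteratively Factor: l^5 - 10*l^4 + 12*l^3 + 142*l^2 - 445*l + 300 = (l + 4)*(l^4 - 14*l^3 + 68*l^2 - 130*l + 75) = (l - 5)*(l + 4)*(l^3 - 9*l^2 + 23*l - 15) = (l - 5)*(l - 1)*(l + 4)*(l^2 - 8*l + 15) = (l - 5)*(l - 3)*(l - 1)*(l + 4)*(l - 5)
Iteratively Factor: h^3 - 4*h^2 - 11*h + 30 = (h - 5)*(h^2 + h - 6) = (h - 5)*(h + 3)*(h - 2)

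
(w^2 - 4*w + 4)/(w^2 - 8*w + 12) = (w - 2)/(w - 6)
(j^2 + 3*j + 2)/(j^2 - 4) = (j + 1)/(j - 2)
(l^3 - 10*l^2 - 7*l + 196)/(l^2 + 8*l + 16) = (l^2 - 14*l + 49)/(l + 4)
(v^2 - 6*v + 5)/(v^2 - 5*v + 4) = (v - 5)/(v - 4)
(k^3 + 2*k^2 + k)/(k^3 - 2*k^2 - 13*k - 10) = k*(k + 1)/(k^2 - 3*k - 10)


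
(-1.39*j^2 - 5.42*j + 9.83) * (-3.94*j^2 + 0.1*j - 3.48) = 5.4766*j^4 + 21.2158*j^3 - 34.435*j^2 + 19.8446*j - 34.2084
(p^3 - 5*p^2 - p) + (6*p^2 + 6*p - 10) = p^3 + p^2 + 5*p - 10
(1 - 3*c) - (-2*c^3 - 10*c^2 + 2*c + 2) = 2*c^3 + 10*c^2 - 5*c - 1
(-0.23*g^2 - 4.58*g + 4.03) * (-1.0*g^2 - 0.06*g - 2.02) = 0.23*g^4 + 4.5938*g^3 - 3.2906*g^2 + 9.0098*g - 8.1406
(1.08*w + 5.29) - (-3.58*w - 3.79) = 4.66*w + 9.08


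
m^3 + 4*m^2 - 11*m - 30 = (m - 3)*(m + 2)*(m + 5)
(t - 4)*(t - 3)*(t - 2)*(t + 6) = t^4 - 3*t^3 - 28*t^2 + 132*t - 144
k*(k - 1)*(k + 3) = k^3 + 2*k^2 - 3*k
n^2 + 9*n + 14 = (n + 2)*(n + 7)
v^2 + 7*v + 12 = (v + 3)*(v + 4)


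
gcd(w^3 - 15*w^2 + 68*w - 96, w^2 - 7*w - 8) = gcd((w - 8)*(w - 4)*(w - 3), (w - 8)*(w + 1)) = w - 8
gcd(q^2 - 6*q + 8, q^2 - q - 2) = q - 2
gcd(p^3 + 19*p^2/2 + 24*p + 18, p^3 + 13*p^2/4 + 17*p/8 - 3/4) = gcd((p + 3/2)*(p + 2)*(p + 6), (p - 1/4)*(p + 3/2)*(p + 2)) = p^2 + 7*p/2 + 3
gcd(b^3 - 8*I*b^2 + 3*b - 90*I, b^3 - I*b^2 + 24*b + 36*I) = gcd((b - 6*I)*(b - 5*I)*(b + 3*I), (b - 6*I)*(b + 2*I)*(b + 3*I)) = b^2 - 3*I*b + 18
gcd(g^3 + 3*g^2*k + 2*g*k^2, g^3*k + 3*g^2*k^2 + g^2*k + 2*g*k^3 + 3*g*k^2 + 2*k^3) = g^2 + 3*g*k + 2*k^2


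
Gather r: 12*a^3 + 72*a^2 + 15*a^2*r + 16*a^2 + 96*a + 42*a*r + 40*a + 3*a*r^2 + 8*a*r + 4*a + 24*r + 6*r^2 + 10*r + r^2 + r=12*a^3 + 88*a^2 + 140*a + r^2*(3*a + 7) + r*(15*a^2 + 50*a + 35)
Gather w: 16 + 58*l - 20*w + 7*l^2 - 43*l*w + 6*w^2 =7*l^2 + 58*l + 6*w^2 + w*(-43*l - 20) + 16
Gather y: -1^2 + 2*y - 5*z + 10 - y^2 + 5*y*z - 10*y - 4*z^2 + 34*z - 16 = -y^2 + y*(5*z - 8) - 4*z^2 + 29*z - 7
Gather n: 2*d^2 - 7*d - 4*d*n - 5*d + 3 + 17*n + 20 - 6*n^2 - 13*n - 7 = 2*d^2 - 12*d - 6*n^2 + n*(4 - 4*d) + 16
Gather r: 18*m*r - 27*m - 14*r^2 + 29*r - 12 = -27*m - 14*r^2 + r*(18*m + 29) - 12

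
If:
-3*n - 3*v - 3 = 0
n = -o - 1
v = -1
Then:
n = 0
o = -1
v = -1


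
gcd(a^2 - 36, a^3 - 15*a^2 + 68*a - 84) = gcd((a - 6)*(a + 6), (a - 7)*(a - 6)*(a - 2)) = a - 6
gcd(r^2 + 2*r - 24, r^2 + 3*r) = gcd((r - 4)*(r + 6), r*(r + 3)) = 1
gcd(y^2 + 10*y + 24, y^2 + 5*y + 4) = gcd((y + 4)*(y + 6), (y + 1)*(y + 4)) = y + 4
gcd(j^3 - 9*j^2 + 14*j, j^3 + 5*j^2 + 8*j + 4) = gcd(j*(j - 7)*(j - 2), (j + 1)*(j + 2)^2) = 1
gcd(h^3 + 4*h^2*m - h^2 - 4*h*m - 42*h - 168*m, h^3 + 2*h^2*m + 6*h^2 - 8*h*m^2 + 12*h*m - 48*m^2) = h^2 + 4*h*m + 6*h + 24*m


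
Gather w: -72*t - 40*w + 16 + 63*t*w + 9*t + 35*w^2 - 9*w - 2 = -63*t + 35*w^2 + w*(63*t - 49) + 14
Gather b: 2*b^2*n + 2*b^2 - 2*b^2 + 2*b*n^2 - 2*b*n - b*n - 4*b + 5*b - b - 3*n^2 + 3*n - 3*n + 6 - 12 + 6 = 2*b^2*n + b*(2*n^2 - 3*n) - 3*n^2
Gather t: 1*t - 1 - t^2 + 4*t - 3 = -t^2 + 5*t - 4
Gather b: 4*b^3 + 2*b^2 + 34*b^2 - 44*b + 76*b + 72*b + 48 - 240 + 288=4*b^3 + 36*b^2 + 104*b + 96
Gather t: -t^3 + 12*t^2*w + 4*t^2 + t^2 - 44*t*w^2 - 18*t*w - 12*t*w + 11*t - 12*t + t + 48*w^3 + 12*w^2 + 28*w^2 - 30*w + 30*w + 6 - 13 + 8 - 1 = -t^3 + t^2*(12*w + 5) + t*(-44*w^2 - 30*w) + 48*w^3 + 40*w^2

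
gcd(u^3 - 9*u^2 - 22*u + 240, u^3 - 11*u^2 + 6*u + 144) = u^2 - 14*u + 48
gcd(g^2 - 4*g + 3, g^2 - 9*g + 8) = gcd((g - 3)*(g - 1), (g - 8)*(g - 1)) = g - 1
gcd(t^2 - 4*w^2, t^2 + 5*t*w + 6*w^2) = t + 2*w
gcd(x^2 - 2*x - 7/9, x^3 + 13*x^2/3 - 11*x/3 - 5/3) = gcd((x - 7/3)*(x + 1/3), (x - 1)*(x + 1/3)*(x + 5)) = x + 1/3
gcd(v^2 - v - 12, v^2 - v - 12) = v^2 - v - 12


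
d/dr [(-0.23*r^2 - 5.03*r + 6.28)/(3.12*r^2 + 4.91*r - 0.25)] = (14.5643*r^2 - 39.0722*r - 29.5773)/(9.7344*r^4 + 30.6384*r^3 + 22.5481*r^2 - 2.455*r + 0.0625)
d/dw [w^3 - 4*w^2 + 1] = w*(3*w - 8)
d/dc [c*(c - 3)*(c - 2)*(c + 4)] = 4*c^3 - 3*c^2 - 28*c + 24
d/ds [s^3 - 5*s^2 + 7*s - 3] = 3*s^2 - 10*s + 7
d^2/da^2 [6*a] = 0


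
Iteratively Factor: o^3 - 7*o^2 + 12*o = (o)*(o^2 - 7*o + 12) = o*(o - 3)*(o - 4)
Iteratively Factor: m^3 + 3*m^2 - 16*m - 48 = (m + 3)*(m^2 - 16) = (m - 4)*(m + 3)*(m + 4)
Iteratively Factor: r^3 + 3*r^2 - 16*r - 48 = (r - 4)*(r^2 + 7*r + 12) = (r - 4)*(r + 4)*(r + 3)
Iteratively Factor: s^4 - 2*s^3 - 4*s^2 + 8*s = (s)*(s^3 - 2*s^2 - 4*s + 8) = s*(s + 2)*(s^2 - 4*s + 4) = s*(s - 2)*(s + 2)*(s - 2)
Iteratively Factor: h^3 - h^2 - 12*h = (h - 4)*(h^2 + 3*h) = (h - 4)*(h + 3)*(h)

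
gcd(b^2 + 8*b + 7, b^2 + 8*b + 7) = b^2 + 8*b + 7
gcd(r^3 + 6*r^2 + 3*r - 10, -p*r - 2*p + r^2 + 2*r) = r + 2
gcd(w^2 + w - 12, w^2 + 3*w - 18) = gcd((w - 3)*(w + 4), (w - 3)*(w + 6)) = w - 3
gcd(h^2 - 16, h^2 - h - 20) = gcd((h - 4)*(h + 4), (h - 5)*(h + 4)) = h + 4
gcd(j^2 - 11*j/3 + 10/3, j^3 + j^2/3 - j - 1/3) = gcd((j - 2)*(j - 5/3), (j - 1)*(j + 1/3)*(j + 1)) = 1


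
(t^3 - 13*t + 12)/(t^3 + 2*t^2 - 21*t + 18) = (t + 4)/(t + 6)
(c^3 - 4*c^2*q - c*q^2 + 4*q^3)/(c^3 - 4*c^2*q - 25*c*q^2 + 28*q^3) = (-c^2 + 3*c*q + 4*q^2)/(-c^2 + 3*c*q + 28*q^2)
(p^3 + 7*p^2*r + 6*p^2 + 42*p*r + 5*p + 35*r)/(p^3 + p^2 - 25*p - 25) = (p + 7*r)/(p - 5)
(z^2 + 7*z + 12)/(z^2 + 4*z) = (z + 3)/z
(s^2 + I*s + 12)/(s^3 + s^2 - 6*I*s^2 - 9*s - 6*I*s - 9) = (s + 4*I)/(s^2 + s*(1 - 3*I) - 3*I)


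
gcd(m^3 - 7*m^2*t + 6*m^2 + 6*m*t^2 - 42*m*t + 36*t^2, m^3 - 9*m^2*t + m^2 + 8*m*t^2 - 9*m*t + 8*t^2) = -m + t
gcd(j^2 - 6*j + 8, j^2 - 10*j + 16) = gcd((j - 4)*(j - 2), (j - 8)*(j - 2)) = j - 2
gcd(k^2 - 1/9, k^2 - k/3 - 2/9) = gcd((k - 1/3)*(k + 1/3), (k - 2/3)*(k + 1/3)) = k + 1/3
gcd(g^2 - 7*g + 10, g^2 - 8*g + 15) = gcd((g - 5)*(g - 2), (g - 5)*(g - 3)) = g - 5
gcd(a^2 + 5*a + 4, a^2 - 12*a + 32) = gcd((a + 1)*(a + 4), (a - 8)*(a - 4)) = 1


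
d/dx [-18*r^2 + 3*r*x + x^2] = 3*r + 2*x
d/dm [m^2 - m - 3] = 2*m - 1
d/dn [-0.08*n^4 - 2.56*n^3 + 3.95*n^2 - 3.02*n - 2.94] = -0.32*n^3 - 7.68*n^2 + 7.9*n - 3.02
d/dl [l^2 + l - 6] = 2*l + 1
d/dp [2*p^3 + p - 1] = 6*p^2 + 1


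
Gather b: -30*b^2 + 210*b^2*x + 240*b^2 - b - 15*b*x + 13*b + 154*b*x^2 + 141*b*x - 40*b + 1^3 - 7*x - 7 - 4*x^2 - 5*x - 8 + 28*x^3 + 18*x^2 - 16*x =b^2*(210*x + 210) + b*(154*x^2 + 126*x - 28) + 28*x^3 + 14*x^2 - 28*x - 14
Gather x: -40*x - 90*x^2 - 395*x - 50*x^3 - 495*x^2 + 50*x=-50*x^3 - 585*x^2 - 385*x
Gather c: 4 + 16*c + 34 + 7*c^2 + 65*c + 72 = 7*c^2 + 81*c + 110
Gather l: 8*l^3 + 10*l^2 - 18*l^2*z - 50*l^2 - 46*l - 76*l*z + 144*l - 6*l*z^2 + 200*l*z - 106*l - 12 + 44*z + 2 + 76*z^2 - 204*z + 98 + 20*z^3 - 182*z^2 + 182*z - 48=8*l^3 + l^2*(-18*z - 40) + l*(-6*z^2 + 124*z - 8) + 20*z^3 - 106*z^2 + 22*z + 40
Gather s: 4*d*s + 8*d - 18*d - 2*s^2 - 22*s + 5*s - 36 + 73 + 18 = -10*d - 2*s^2 + s*(4*d - 17) + 55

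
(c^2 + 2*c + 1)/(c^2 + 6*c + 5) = (c + 1)/(c + 5)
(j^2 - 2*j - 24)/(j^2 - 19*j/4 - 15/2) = 4*(j + 4)/(4*j + 5)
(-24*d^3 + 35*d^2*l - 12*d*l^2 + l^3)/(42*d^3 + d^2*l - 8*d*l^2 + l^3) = (-8*d^2 + 9*d*l - l^2)/(14*d^2 + 5*d*l - l^2)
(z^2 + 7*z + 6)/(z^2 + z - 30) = (z + 1)/(z - 5)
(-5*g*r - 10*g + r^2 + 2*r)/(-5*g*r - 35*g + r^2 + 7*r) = (r + 2)/(r + 7)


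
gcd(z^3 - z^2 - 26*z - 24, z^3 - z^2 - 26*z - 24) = z^3 - z^2 - 26*z - 24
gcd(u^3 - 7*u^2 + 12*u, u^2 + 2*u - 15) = u - 3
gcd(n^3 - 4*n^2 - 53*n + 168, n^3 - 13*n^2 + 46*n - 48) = n^2 - 11*n + 24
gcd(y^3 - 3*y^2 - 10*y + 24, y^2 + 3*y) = y + 3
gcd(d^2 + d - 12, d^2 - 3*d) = d - 3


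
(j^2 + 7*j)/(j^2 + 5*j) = (j + 7)/(j + 5)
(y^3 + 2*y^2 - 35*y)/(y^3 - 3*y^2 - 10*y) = (y + 7)/(y + 2)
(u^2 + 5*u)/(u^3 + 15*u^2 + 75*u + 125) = u/(u^2 + 10*u + 25)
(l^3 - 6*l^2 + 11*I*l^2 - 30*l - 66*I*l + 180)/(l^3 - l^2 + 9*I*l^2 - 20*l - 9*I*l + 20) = (l^2 + 6*l*(-1 + I) - 36*I)/(l^2 + l*(-1 + 4*I) - 4*I)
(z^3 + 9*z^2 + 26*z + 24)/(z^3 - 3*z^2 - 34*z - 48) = (z + 4)/(z - 8)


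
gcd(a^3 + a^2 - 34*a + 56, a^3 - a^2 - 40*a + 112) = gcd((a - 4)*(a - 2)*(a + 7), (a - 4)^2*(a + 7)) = a^2 + 3*a - 28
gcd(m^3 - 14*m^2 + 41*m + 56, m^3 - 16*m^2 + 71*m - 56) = m^2 - 15*m + 56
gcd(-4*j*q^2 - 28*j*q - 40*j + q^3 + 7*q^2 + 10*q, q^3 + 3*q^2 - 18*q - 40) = q^2 + 7*q + 10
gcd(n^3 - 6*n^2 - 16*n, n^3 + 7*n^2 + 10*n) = n^2 + 2*n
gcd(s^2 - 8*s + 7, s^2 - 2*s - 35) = s - 7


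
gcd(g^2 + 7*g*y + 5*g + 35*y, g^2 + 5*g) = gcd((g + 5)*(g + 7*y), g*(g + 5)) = g + 5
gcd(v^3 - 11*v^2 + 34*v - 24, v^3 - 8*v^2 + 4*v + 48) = v^2 - 10*v + 24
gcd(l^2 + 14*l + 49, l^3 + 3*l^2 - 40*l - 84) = l + 7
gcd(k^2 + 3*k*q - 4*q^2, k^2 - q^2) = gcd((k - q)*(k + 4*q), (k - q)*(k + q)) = -k + q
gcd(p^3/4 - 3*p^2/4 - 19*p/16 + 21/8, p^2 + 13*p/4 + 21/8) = 1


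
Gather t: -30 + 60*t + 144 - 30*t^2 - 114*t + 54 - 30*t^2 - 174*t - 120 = -60*t^2 - 228*t + 48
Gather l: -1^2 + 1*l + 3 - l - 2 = 0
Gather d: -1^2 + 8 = 7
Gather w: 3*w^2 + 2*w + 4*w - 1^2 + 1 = 3*w^2 + 6*w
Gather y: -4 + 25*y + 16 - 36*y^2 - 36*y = -36*y^2 - 11*y + 12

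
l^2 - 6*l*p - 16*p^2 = (l - 8*p)*(l + 2*p)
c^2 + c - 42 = (c - 6)*(c + 7)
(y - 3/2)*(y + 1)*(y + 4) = y^3 + 7*y^2/2 - 7*y/2 - 6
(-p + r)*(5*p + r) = -5*p^2 + 4*p*r + r^2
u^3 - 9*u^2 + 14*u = u*(u - 7)*(u - 2)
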